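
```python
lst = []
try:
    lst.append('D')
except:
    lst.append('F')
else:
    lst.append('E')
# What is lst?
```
['D', 'E']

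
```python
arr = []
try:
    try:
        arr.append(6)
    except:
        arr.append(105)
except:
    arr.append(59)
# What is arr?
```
[6]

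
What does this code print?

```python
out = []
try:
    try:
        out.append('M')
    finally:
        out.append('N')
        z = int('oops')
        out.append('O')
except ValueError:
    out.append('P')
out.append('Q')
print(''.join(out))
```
MNPQ

Exception in inner finally caught by outer except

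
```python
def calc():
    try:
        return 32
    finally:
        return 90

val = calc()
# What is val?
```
90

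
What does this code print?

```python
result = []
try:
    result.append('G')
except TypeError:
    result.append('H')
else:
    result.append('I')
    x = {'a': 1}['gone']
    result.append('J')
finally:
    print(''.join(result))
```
GI

Try succeeds, else appends 'I', KeyError in else is uncaught, finally prints before exception propagates ('J' never appended)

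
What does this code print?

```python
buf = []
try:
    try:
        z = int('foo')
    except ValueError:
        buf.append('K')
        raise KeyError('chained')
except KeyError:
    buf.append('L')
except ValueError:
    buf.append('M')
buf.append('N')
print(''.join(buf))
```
KLN

KeyError raised and caught, original ValueError not re-raised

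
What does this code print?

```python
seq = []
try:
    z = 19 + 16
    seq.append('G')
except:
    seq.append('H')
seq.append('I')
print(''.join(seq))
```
GI

No exception, try block completes normally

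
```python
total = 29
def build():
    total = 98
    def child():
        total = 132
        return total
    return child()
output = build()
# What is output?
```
132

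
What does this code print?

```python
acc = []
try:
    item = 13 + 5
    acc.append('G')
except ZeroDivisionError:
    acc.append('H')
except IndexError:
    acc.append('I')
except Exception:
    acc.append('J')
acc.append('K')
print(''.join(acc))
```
GK

No exception, try block completes normally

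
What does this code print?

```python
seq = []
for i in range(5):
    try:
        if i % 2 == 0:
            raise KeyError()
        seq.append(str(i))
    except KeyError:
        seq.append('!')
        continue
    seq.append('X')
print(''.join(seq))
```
!1X!3X!

continue in except skips rest of loop body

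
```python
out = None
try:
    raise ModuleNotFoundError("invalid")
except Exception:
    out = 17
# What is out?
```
17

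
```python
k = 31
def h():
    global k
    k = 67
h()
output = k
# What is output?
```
67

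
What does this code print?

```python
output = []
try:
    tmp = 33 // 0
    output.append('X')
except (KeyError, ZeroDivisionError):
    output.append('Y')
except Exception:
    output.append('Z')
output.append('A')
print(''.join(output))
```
YA

ZeroDivisionError matches tuple containing it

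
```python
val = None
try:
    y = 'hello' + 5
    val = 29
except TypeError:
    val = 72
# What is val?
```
72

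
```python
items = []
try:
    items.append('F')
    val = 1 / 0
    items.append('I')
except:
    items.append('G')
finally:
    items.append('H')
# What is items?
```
['F', 'G', 'H']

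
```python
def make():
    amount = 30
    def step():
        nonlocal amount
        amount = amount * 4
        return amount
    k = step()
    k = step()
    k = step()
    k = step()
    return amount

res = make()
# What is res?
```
7680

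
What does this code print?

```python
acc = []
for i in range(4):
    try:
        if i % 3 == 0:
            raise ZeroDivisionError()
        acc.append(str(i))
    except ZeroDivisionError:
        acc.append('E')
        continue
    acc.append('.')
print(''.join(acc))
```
E1.2.E

continue in except skips rest of loop body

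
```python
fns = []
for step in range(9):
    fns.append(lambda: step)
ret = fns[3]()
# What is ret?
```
8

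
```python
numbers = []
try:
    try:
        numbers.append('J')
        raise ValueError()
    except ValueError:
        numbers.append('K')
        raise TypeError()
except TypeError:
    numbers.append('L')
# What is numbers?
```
['J', 'K', 'L']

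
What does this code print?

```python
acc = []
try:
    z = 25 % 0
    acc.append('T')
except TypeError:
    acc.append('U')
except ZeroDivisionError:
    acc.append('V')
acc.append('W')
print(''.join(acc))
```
VW

ZeroDivisionError is caught by its specific handler, not TypeError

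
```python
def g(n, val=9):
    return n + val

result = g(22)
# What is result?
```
31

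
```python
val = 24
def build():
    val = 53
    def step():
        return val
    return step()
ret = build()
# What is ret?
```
53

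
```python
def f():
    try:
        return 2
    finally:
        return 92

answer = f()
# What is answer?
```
92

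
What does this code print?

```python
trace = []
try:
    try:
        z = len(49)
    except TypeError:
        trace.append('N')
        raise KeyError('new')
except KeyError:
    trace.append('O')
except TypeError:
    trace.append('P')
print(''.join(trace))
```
NO

New KeyError raised, caught by outer KeyError handler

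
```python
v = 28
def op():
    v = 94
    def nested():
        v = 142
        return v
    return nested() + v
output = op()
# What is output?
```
236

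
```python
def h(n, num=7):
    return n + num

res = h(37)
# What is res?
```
44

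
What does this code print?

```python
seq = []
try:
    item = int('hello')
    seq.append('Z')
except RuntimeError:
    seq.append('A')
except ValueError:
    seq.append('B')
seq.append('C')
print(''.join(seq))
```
BC

ValueError is caught by its specific handler, not RuntimeError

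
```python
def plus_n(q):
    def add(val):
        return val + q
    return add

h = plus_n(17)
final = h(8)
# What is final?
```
25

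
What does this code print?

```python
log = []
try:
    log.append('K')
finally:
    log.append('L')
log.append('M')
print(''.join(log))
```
KLM

try/finally without except, no exception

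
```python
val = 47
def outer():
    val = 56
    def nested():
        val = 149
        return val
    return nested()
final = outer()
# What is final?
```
149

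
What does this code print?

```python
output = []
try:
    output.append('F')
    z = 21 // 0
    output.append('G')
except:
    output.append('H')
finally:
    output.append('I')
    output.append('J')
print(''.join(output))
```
FHIJ

Code before exception runs, then except, then all of finally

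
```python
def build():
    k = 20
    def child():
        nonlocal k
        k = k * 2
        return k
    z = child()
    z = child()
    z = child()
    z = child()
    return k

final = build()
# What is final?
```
320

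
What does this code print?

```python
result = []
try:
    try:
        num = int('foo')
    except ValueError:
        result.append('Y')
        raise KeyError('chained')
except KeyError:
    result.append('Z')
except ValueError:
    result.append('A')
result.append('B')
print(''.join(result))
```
YZB

KeyError raised and caught, original ValueError not re-raised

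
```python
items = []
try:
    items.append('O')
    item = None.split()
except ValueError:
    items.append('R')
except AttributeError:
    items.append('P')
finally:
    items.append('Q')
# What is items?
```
['O', 'P', 'Q']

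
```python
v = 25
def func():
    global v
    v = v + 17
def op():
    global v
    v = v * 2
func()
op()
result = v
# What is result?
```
84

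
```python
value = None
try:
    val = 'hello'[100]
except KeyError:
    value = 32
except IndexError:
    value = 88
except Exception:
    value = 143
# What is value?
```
88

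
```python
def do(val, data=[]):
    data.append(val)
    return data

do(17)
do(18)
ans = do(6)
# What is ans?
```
[17, 18, 6]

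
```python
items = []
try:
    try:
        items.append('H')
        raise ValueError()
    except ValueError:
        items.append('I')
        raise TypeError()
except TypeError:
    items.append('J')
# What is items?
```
['H', 'I', 'J']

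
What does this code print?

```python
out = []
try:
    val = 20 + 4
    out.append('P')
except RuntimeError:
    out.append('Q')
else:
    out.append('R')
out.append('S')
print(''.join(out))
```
PRS

else block runs when no exception occurs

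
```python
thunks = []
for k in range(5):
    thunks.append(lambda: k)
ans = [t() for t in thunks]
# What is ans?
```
[4, 4, 4, 4, 4]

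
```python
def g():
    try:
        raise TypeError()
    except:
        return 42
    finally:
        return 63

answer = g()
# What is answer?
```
63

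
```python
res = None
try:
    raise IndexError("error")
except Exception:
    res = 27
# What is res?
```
27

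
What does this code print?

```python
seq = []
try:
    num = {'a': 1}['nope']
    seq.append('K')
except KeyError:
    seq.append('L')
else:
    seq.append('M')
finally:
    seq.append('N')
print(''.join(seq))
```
LN

Exception: except runs, else skipped, finally runs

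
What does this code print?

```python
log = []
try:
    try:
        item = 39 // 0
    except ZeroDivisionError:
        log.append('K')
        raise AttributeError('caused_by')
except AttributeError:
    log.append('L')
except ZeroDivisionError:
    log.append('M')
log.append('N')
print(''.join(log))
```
KLN

AttributeError raised and caught, original ZeroDivisionError not re-raised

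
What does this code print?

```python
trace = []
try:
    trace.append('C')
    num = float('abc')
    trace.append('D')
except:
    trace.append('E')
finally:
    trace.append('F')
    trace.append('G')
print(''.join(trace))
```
CEFG

Code before exception runs, then except, then all of finally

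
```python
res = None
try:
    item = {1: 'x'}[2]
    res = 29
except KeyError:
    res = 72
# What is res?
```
72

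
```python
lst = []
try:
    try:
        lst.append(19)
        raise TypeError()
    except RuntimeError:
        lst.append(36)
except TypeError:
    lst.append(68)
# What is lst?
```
[19, 68]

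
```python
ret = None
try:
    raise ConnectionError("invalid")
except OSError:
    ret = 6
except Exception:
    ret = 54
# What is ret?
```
6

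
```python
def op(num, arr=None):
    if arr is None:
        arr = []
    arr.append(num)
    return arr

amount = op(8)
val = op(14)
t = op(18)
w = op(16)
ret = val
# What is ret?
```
[14]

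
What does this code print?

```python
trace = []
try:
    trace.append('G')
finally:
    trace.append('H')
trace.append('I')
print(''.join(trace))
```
GHI

try/finally without except, no exception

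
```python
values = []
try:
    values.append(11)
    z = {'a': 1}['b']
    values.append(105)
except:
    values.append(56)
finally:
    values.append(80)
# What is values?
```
[11, 56, 80]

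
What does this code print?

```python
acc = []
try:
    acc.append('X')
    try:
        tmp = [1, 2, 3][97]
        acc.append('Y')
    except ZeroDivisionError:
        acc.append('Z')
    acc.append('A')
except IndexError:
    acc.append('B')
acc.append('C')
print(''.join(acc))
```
XBC

Inner handler doesn't match, propagates to outer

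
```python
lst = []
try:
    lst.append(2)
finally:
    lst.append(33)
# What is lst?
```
[2, 33]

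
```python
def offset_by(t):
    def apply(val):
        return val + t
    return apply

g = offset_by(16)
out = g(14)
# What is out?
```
30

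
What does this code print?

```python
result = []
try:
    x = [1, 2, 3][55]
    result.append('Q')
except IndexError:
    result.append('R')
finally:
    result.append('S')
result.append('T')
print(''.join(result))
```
RST

finally always runs, even after exception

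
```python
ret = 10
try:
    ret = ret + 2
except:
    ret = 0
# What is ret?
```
12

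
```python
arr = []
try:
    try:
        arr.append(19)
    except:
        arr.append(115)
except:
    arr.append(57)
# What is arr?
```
[19]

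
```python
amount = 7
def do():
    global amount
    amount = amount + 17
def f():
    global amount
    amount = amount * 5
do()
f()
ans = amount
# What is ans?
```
120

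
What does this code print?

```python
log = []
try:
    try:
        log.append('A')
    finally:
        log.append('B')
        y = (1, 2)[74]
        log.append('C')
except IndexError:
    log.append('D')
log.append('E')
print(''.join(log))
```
ABDE

Exception in inner finally caught by outer except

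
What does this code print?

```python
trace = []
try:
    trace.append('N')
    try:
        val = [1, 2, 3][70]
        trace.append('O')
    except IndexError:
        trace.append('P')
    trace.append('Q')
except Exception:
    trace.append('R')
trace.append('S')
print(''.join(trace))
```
NPQS

Inner exception caught by inner handler, outer continues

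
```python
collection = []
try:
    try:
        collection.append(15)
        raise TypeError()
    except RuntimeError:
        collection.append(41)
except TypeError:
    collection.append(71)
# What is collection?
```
[15, 71]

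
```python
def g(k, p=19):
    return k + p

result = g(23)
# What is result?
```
42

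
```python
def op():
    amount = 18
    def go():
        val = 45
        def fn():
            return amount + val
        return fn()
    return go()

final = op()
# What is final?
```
63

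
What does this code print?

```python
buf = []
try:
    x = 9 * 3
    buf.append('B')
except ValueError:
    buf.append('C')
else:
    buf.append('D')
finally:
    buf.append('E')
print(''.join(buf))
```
BDE

else runs before finally when no exception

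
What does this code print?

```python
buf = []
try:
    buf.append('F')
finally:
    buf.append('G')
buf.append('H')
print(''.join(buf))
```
FGH

try/finally without except, no exception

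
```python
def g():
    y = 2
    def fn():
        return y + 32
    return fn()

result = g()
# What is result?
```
34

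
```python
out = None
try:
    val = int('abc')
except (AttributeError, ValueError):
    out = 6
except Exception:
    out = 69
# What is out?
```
6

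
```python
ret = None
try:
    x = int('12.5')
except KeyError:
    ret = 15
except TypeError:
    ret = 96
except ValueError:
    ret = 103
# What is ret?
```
103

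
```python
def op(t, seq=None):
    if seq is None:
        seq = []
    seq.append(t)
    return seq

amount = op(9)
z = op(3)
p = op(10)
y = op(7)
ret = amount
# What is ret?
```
[9]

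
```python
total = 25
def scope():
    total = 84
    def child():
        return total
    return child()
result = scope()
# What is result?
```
84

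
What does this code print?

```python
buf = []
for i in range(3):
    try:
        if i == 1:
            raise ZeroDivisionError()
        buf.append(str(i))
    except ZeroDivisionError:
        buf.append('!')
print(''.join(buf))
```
0!2

Exception on i=1 caught, loop continues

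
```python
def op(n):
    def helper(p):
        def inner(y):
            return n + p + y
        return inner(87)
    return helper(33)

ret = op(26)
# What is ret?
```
146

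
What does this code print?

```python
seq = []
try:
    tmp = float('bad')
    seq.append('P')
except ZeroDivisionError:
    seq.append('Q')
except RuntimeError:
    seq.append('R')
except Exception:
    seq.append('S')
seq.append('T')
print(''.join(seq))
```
ST

ValueError not specifically caught, falls to Exception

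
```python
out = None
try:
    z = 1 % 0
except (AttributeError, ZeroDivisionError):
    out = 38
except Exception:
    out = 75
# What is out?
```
38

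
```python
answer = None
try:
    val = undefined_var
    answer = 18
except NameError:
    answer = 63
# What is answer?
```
63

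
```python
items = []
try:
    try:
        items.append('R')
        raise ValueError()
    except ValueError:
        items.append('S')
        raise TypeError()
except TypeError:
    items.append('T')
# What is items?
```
['R', 'S', 'T']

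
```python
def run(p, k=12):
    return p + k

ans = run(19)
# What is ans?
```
31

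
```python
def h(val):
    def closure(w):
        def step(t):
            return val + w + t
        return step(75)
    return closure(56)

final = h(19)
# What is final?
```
150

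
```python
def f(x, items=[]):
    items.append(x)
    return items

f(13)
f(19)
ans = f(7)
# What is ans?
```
[13, 19, 7]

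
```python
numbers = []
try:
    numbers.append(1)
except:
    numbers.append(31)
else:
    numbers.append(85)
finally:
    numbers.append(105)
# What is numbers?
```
[1, 85, 105]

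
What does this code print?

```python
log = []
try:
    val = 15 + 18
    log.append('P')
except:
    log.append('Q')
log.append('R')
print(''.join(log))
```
PR

No exception, try block completes normally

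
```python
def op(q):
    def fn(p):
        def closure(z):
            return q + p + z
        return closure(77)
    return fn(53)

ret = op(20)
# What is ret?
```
150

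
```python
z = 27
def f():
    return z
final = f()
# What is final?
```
27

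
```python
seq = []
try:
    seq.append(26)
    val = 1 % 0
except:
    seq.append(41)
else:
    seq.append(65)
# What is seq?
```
[26, 41]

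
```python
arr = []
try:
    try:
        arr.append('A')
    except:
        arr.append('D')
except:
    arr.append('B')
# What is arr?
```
['A']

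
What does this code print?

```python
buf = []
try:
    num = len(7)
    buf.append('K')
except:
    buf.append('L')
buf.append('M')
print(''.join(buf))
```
LM

Exception raised in try, caught by bare except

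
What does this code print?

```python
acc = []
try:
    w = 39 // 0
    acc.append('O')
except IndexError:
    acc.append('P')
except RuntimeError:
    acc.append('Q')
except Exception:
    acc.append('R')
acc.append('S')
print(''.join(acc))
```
RS

ZeroDivisionError not specifically caught, falls to Exception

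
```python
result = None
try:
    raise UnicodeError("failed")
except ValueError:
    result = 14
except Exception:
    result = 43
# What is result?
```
14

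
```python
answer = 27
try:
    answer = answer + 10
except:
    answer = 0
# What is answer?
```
37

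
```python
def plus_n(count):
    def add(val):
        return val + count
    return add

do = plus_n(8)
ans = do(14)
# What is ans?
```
22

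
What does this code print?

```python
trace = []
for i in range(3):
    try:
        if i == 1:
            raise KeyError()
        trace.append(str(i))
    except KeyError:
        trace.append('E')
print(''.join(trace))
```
0E2

Exception on i=1 caught, loop continues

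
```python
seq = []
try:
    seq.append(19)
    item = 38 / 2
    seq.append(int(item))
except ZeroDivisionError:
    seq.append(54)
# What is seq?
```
[19, 19]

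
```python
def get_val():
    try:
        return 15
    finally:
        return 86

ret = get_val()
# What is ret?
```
86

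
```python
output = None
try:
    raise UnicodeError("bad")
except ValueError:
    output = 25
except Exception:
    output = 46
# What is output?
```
25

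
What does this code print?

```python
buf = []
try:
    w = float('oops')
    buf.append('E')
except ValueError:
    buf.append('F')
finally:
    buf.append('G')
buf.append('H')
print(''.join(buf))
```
FGH

finally always runs, even after exception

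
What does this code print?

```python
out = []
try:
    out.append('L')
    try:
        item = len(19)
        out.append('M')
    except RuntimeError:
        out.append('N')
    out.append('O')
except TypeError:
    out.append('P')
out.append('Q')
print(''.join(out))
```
LPQ

Inner handler doesn't match, propagates to outer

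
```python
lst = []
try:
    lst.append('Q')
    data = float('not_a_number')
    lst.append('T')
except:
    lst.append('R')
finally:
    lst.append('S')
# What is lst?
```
['Q', 'R', 'S']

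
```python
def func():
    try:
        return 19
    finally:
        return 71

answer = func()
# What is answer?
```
71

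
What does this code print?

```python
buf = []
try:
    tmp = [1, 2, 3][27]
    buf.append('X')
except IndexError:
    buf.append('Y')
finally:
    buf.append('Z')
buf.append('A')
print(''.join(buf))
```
YZA

finally always runs, even after exception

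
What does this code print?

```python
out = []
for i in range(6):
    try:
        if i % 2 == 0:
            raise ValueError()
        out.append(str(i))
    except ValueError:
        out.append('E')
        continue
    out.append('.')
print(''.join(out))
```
E1.E3.E5.

continue in except skips rest of loop body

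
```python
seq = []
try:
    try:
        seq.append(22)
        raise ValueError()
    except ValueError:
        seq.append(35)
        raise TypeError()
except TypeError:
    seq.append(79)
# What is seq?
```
[22, 35, 79]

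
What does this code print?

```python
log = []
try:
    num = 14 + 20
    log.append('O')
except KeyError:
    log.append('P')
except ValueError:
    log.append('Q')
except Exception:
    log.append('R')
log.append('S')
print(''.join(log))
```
OS

No exception, try block completes normally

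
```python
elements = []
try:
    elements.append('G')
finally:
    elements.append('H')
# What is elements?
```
['G', 'H']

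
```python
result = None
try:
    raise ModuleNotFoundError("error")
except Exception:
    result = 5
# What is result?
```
5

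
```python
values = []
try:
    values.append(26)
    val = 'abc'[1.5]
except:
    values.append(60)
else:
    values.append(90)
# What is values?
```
[26, 60]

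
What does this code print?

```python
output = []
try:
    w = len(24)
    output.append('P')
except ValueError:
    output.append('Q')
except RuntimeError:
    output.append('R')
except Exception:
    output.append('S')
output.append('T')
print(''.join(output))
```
ST

TypeError not specifically caught, falls to Exception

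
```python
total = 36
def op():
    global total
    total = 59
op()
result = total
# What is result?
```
59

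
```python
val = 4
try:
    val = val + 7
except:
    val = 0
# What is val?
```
11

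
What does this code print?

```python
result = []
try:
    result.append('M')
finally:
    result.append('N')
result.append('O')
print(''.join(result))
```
MNO

try/finally without except, no exception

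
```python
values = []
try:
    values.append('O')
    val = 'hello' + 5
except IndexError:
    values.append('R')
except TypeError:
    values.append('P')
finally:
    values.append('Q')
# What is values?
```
['O', 'P', 'Q']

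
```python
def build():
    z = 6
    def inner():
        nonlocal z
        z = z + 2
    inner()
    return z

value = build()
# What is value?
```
8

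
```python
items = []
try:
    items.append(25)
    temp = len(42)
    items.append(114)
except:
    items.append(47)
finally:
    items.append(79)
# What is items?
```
[25, 47, 79]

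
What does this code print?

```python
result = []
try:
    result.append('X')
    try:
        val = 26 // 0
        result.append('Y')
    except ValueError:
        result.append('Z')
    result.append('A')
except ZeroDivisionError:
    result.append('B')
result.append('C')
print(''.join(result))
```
XBC

Inner handler doesn't match, propagates to outer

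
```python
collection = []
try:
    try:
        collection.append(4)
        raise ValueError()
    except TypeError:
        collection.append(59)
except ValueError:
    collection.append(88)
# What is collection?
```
[4, 88]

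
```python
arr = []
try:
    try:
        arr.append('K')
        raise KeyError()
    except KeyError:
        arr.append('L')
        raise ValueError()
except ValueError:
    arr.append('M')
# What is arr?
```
['K', 'L', 'M']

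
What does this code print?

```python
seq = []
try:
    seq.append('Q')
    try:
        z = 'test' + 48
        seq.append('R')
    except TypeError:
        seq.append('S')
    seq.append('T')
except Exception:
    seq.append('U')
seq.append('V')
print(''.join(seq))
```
QSTV

Inner exception caught by inner handler, outer continues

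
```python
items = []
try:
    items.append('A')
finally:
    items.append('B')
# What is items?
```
['A', 'B']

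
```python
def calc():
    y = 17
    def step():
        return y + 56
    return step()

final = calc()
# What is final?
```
73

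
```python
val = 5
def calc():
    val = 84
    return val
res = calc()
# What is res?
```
84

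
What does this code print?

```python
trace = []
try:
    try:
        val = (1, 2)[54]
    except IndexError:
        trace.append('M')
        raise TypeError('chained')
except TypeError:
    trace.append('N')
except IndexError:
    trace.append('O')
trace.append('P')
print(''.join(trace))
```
MNP

TypeError raised and caught, original IndexError not re-raised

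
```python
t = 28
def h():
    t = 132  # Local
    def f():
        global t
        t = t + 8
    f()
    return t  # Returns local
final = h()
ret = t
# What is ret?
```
36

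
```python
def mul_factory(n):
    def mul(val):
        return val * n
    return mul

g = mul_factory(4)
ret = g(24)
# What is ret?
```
96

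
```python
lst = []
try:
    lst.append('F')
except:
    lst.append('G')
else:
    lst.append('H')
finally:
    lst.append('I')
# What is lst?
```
['F', 'H', 'I']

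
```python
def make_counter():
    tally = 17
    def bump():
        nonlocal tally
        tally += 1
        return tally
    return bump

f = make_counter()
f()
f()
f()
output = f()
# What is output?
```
21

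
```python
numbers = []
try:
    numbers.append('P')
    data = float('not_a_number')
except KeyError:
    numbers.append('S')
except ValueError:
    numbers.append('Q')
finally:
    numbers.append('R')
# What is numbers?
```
['P', 'Q', 'R']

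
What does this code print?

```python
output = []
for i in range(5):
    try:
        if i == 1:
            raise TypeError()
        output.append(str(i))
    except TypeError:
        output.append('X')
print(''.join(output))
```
0X234

Exception on i=1 caught, loop continues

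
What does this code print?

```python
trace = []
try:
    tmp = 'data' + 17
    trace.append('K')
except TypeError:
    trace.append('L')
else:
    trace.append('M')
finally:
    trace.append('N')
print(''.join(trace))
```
LN

Exception: except runs, else skipped, finally runs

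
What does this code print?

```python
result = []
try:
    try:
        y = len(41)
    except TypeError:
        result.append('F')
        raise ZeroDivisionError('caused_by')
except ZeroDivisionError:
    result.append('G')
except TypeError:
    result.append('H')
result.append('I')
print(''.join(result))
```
FGI

ZeroDivisionError raised and caught, original TypeError not re-raised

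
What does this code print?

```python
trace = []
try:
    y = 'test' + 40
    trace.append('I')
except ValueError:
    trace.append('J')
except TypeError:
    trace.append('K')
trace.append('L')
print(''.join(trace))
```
KL

TypeError is caught by its specific handler, not ValueError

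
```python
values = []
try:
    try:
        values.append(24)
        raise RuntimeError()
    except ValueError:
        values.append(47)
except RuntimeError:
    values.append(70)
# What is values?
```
[24, 70]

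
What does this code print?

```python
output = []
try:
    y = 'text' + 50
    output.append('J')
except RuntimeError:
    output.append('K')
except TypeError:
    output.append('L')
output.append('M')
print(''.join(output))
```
LM

TypeError is caught by its specific handler, not RuntimeError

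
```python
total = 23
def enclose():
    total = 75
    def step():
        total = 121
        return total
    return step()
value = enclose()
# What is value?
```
121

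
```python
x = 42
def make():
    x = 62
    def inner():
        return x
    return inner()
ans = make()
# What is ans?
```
62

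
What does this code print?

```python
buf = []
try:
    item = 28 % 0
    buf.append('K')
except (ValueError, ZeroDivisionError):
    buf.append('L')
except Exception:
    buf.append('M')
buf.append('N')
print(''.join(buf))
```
LN

ZeroDivisionError matches tuple containing it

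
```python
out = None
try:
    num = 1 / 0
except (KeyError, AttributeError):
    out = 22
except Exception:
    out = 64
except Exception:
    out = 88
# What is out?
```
64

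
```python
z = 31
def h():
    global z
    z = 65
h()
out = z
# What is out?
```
65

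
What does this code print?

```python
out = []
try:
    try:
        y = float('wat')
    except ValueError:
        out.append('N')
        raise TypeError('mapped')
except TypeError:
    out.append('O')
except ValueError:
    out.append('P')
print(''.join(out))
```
NO

New TypeError raised, caught by outer TypeError handler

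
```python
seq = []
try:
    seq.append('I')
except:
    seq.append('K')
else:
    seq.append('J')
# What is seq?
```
['I', 'J']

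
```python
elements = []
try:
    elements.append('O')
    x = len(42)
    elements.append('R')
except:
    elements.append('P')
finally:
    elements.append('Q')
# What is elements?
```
['O', 'P', 'Q']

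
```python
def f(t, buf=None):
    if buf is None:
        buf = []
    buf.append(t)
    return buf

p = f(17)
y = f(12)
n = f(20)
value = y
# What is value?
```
[12]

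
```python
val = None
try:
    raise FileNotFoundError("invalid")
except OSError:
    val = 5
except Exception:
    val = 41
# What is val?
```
5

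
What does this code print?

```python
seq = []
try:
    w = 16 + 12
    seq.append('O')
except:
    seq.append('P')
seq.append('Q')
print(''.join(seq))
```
OQ

No exception, try block completes normally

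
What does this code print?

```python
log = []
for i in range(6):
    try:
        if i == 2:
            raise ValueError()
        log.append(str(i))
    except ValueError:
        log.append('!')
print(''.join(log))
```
01!345

Exception on i=2 caught, loop continues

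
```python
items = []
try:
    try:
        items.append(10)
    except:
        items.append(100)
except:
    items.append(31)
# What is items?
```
[10]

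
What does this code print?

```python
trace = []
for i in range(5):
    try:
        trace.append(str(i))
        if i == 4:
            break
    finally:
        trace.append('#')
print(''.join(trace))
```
0#1#2#3#4#

finally runs even when breaking out of loop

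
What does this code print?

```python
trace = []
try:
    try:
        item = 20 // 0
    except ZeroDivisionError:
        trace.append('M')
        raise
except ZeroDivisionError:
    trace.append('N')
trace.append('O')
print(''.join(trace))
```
MNO

raise without argument re-raises current exception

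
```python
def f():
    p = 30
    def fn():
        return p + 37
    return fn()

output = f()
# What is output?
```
67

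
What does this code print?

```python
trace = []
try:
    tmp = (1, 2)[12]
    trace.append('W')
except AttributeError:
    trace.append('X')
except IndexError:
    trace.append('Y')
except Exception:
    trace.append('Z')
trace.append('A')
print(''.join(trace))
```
YA

IndexError matches before generic Exception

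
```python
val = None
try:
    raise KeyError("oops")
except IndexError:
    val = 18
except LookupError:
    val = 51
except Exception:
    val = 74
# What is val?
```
51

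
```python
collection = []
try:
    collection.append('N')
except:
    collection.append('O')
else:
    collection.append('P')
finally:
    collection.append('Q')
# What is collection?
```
['N', 'P', 'Q']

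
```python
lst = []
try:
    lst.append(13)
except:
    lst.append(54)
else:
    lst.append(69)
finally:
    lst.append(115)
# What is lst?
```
[13, 69, 115]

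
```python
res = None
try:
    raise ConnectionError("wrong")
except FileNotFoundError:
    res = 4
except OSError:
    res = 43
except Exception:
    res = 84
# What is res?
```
43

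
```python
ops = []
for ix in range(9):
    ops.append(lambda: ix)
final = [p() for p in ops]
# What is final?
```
[8, 8, 8, 8, 8, 8, 8, 8, 8]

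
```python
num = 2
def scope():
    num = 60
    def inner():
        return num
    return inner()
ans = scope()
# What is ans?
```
60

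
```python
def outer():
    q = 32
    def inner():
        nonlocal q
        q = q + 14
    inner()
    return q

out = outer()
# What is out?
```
46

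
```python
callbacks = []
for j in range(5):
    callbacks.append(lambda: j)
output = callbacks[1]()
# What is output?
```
4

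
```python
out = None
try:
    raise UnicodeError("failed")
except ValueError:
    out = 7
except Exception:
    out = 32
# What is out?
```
7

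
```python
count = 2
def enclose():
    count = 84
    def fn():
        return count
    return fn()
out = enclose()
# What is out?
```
84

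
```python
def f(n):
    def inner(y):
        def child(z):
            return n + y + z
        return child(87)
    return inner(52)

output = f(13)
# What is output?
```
152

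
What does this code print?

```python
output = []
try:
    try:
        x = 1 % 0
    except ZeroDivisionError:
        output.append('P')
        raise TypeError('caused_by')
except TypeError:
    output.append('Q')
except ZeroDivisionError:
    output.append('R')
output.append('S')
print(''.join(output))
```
PQS

TypeError raised and caught, original ZeroDivisionError not re-raised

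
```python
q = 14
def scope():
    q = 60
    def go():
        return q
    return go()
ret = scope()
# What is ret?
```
60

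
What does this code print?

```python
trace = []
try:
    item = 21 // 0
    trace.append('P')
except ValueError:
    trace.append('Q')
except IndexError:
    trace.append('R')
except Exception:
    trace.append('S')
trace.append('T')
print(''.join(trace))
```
ST

ZeroDivisionError not specifically caught, falls to Exception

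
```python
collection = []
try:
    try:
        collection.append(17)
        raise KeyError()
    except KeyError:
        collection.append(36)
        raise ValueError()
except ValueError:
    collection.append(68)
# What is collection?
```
[17, 36, 68]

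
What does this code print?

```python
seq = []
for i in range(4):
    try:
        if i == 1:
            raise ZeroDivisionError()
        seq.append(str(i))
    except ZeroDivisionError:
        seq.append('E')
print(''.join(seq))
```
0E23

Exception on i=1 caught, loop continues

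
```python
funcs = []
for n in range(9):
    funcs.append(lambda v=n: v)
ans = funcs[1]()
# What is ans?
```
1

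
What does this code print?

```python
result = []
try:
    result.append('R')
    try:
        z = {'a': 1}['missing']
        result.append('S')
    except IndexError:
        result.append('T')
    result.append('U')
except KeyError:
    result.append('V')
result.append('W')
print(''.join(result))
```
RVW

Inner handler doesn't match, propagates to outer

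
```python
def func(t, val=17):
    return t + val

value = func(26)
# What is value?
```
43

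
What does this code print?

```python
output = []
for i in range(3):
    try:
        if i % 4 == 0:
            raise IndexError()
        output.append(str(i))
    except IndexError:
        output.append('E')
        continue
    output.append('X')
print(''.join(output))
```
E1X2X

continue in except skips rest of loop body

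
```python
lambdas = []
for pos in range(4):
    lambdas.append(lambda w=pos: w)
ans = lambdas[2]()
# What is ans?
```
2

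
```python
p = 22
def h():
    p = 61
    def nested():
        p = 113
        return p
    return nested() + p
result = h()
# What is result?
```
174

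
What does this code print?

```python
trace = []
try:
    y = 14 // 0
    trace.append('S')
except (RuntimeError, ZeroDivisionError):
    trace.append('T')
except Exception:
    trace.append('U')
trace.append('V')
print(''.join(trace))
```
TV

ZeroDivisionError matches tuple containing it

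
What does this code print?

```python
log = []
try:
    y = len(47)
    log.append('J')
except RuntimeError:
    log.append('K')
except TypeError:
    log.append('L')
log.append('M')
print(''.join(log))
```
LM

TypeError is caught by its specific handler, not RuntimeError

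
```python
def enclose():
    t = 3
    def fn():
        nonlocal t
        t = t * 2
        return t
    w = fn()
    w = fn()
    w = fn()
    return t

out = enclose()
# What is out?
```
24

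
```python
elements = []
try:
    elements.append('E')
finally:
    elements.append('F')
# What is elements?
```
['E', 'F']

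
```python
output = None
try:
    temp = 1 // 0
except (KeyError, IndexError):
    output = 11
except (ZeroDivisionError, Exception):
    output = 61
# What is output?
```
61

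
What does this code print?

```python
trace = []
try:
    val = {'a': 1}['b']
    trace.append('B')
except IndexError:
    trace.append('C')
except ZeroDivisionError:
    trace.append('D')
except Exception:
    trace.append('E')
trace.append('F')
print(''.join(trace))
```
EF

KeyError not specifically caught, falls to Exception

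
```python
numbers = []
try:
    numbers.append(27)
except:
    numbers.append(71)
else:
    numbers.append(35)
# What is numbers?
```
[27, 35]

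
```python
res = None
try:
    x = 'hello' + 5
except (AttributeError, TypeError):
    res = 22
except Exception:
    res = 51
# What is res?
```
22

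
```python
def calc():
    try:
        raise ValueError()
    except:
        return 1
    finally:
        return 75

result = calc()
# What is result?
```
75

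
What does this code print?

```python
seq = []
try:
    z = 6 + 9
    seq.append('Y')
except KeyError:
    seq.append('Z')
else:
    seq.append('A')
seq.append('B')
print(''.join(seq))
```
YAB

else block runs when no exception occurs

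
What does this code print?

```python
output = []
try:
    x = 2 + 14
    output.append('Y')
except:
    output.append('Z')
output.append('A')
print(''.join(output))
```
YA

No exception, try block completes normally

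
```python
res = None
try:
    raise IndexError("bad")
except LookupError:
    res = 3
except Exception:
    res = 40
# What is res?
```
3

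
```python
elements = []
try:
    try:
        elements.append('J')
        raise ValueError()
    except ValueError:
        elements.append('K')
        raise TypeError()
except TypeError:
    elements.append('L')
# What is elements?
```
['J', 'K', 'L']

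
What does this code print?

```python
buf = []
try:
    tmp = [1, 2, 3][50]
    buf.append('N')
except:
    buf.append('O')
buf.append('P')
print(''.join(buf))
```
OP

Exception raised in try, caught by bare except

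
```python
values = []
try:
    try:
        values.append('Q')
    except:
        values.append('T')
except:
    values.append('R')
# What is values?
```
['Q']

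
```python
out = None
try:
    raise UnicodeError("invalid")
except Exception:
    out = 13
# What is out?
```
13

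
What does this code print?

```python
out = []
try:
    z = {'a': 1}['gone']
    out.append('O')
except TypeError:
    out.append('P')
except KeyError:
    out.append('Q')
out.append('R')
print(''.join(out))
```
QR

KeyError is caught by its specific handler, not TypeError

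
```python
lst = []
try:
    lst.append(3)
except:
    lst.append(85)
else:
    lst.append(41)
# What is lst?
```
[3, 41]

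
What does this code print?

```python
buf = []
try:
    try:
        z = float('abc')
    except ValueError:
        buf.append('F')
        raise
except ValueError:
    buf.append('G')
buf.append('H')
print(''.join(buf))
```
FGH

raise without argument re-raises current exception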